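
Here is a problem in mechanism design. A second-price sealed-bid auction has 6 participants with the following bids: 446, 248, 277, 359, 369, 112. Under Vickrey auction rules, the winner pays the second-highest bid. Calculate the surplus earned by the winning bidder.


Step 1: Sort bids in descending order: 446, 369, 359, 277, 248, 112
Step 2: The winning bid is the highest: 446
Step 3: The payment equals the second-highest bid: 369
Step 4: Surplus = winner's bid - payment = 446 - 369 = 77

77


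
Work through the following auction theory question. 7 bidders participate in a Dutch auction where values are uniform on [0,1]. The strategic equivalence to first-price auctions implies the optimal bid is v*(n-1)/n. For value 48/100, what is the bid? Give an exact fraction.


Step 1: Dutch auctions are strategically equivalent to first-price auctions
Step 2: The equilibrium bid is b(v) = v*(n-1)/n
Step 3: b = 12/25 * 6/7
Step 4: b = 72/175

72/175


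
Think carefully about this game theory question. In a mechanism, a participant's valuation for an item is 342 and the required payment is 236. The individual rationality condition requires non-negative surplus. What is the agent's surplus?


Step 1: Surplus = value - payment = 342 - 236 = 106
Step 2: IR is satisfied (surplus >= 0)

106


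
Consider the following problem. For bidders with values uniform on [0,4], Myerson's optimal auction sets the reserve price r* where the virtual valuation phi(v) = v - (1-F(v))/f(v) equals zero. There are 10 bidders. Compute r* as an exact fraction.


Step 1: For U[0,4], F(v) = v/4 and f(v) = 1/4
Step 2: phi(v) = v - (1 - v/4)/(1/4) = v - (4 - v) = 2v - 4
Step 3: Set phi(r*) = 0: 2r* - 4 = 0
Step 4: r* = 4/2 = 2 (the number of bidders n = 10 does not enter)

2


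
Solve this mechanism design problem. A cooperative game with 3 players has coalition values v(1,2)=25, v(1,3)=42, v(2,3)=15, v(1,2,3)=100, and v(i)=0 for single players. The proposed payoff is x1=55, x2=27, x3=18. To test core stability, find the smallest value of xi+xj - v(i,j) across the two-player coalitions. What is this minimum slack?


Step 1: Slack for coalition (1,2): x1+x2 - v12 = 82 - 25 = 57
Step 2: Slack for coalition (1,3): x1+x3 - v13 = 73 - 42 = 31
Step 3: Slack for coalition (2,3): x2+x3 - v23 = 45 - 15 = 30
Step 4: Minimum slack = min(57, 31, 30) = 30, attained by (2,3); no pair can gain by deviating, so the allocation is in the core

30


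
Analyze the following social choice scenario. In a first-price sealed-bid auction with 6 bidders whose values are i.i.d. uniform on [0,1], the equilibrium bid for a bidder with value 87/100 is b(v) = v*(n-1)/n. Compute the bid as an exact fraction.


Step 1: The symmetric BNE bidding function is b(v) = v * (n-1) / n
Step 2: Substitute v = 87/100 and n = 6
Step 3: b = 87/100 * 5/6
Step 4: b = 29/40

29/40


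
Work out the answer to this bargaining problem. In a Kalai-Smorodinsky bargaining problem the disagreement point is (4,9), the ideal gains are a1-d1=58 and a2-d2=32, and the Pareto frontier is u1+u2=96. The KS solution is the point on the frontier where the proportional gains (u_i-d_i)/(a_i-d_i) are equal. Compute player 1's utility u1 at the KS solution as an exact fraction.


Step 1: At the KS point, (u1-d1)/r1 = (u2-d2)/r2 = t and u1+u2 = 96
Step 2: u1 = d1 + r1*t and u2 = d2 + r2*t, so (d1 + r1*t) + (d2 + r2*t) = 96
Step 3: t = (96 - 4 - 9)/(58 + 32) = 83/90
Step 4: u1 = d1 + r1*t = 4 + 58 * 83/90 = 2587/45
Step 5: (Check: u2 = d2 + r2*t = 1733/45; u1+u2 = 2587/45 + 1733/45 = 96, on the frontier.)

2587/45


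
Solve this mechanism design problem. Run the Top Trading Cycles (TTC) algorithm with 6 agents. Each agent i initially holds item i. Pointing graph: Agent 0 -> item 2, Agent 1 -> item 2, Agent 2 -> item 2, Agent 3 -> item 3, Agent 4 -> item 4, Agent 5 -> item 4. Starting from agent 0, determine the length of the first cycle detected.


Step 1: Trace the pointer graph from agent 0: 0 -> 2 -> 2
Step 2: A cycle is detected when we revisit agent 2
Step 3: The cycle is: 2 -> 2
Step 4: Cycle length = 1

1


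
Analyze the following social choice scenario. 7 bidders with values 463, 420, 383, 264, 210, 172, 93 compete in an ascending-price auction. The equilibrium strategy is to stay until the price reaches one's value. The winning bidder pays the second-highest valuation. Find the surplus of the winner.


Step 1: Identify the highest value: 463
Step 2: Identify the second-highest value: 420
Step 3: The final price = second-highest value = 420
Step 4: Surplus = 463 - 420 = 43

43


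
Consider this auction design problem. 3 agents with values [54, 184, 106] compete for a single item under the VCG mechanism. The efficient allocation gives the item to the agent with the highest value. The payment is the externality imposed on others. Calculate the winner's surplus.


Step 1: The winner is the agent with the highest value: agent 1 with value 184
Step 2: Values of other agents: [54, 106]
Step 3: VCG payment = max of others' values = 106
Step 4: Surplus = 184 - 106 = 78

78


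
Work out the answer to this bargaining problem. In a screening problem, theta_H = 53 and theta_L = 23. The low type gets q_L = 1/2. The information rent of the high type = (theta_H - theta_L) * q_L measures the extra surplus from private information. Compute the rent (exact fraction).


Step 1: theta_H - theta_L = 53 - 23 = 30
Step 2: Information rent = (theta_H - theta_L) * q_L
Step 3: = 30 * 1/2
Step 4: = 15

15


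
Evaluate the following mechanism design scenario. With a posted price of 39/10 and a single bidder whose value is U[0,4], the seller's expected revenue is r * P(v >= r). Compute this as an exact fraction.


Step 1: Posted price r = 39/10, value support [0,4]
Step 2: P(v >= r) = (4 - 39/10)/4 = 1/40
Step 3: Expected revenue = r * P(v >= r) = 39/10 * 1/40
Step 4: Revenue = 39/400

39/400


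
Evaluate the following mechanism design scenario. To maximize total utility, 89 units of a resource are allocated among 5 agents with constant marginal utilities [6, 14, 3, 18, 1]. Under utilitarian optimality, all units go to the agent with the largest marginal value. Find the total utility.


Step 1: The marginal utilities are [6, 14, 3, 18, 1]
Step 2: The highest marginal utility is 18
Step 3: All 89 units go to that agent
Step 4: Total utility = 18 * 89 = 1602

1602


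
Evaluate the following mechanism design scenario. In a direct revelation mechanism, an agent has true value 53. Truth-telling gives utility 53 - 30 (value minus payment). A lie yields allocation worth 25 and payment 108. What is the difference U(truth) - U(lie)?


Step 1: U(truth) = value - payment = 53 - 30 = 23
Step 2: U(lie) = allocation - payment = 25 - 108 = -83
Step 3: IC gap = 23 - (-83) = 106

106


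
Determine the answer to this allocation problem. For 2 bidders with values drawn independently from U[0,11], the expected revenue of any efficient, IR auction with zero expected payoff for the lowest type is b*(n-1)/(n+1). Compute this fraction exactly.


Step 1: By Revenue Equivalence, expected revenue = b*(n-1)/(n+1)
Step 2: Substituting n = 2, b = 11
Step 3: Revenue = 11*(2-1)/(2+1) = 11*1/3
Step 4: Revenue = 11/3

11/3


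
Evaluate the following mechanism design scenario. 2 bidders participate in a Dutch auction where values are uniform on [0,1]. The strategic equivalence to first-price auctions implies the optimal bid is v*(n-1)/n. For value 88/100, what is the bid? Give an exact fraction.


Step 1: Dutch auctions are strategically equivalent to first-price auctions
Step 2: The equilibrium bid is b(v) = v*(n-1)/n
Step 3: b = 22/25 * 1/2
Step 4: b = 11/25

11/25


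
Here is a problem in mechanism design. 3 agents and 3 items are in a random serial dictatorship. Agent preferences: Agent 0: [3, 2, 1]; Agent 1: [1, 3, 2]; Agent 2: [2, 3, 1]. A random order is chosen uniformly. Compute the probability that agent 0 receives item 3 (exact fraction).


Step 1: Agent 0 wants item 3
Step 2: There are 6 possible orderings of agents
Step 3: In 6 orderings, agent 0 gets item 3
Step 4: Probability = 6/6 = 1

1


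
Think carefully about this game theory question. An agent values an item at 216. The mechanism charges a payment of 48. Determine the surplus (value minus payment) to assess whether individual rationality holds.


Step 1: Surplus = value - payment = 216 - 48 = 168
Step 2: IR is satisfied (surplus >= 0)

168


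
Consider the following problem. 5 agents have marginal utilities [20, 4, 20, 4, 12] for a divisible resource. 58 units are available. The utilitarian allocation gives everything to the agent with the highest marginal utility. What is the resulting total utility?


Step 1: The marginal utilities are [20, 4, 20, 4, 12]
Step 2: The highest marginal utility is 20
Step 3: All 58 units go to that agent
Step 4: Total utility = 20 * 58 = 1160

1160


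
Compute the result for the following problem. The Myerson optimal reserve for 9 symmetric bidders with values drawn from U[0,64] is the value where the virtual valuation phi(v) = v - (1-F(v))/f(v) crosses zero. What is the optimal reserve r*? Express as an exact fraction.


Step 1: For U[0,64], F(v) = v/64 and f(v) = 1/64
Step 2: phi(v) = v - (1 - v/64)/(1/64) = v - (64 - v) = 2v - 64
Step 3: Set phi(r*) = 0: 2r* - 64 = 0
Step 4: r* = 64/2 = 32 (the number of bidders n = 9 does not enter)

32


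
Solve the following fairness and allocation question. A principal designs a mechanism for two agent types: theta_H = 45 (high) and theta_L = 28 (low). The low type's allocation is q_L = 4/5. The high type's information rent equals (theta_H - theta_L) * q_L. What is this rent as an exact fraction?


Step 1: theta_H - theta_L = 45 - 28 = 17
Step 2: Information rent = (theta_H - theta_L) * q_L
Step 3: = 17 * 4/5
Step 4: = 68/5

68/5


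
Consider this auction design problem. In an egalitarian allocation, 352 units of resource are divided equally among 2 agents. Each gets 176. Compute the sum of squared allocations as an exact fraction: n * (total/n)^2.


Step 1: Each agent's share = 352/2 = 176
Step 2: Square of each share = (176)^2 = 30976
Step 3: Sum of squares = 2 * 30976 = 61952

61952


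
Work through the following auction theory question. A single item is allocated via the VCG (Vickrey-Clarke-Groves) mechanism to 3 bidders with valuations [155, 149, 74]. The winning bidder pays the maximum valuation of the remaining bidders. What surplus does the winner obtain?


Step 1: The winner is the agent with the highest value: agent 0 with value 155
Step 2: Values of other agents: [149, 74]
Step 3: VCG payment = max of others' values = 149
Step 4: Surplus = 155 - 149 = 6

6


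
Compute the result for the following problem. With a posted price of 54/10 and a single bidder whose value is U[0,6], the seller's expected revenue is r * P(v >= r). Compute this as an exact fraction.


Step 1: Posted price r = 27/5, value support [0,6]
Step 2: P(v >= r) = (6 - 27/5)/6 = 1/10
Step 3: Expected revenue = r * P(v >= r) = 27/5 * 1/10
Step 4: Revenue = 27/50

27/50


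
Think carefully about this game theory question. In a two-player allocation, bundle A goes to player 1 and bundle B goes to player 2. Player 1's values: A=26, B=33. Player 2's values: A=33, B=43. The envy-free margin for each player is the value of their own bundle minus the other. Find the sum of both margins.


Step 1: Player 1's margin = v1(A) - v1(B) = 26 - 33 = -7
Step 2: Player 2's margin = v2(B) - v2(A) = 43 - 33 = 10
Step 3: Total margin = -7 + 10 = 3

3


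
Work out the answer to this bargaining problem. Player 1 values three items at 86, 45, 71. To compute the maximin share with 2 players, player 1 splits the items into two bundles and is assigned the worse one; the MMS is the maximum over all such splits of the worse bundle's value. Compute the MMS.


Step 1: Item values = 86, 45, 71
Step 2: Enumerate all 2-bundle partitions and take the smaller bundle:
  Partition 1: {86} vs {45,71} -> bundles 86, 116; min = 86
  Partition 2: {45} vs {86,71} -> bundles 45, 157; min = 45
  Partition 3: {71} vs {86,45} -> bundles 71, 131; min = 71
Step 3: MMS = max(86, 45, 71) = 86

86


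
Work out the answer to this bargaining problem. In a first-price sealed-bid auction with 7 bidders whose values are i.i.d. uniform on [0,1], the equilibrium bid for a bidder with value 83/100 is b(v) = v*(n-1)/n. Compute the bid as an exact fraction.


Step 1: The symmetric BNE bidding function is b(v) = v * (n-1) / n
Step 2: Substitute v = 83/100 and n = 7
Step 3: b = 83/100 * 6/7
Step 4: b = 249/350

249/350


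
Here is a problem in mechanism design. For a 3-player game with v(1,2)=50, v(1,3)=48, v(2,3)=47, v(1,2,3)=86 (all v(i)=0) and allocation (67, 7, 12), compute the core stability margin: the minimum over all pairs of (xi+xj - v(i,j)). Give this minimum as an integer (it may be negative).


Step 1: Slack for coalition (1,2): x1+x2 - v12 = 74 - 50 = 24
Step 2: Slack for coalition (1,3): x1+x3 - v13 = 79 - 48 = 31
Step 3: Slack for coalition (2,3): x2+x3 - v23 = 19 - 47 = -28
Step 4: Minimum slack = min(24, 31, -28) = -28, attained by (2,3); coalition (2,3) can block (slack < 0), so the allocation is not in the core

-28


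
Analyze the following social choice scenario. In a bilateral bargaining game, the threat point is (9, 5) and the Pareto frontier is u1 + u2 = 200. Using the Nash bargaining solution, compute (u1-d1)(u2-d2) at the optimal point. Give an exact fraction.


Step 1: The Nash solution splits surplus symmetrically above the disagreement point
Step 2: u1 = (total + d1 - d2)/2 = (200 + 9 - 5)/2 = 102
Step 3: u2 = (total - d1 + d2)/2 = (200 - 9 + 5)/2 = 98
Step 4: Nash product = (102 - 9) * (98 - 5)
Step 5: = 93 * 93 = 8649

8649


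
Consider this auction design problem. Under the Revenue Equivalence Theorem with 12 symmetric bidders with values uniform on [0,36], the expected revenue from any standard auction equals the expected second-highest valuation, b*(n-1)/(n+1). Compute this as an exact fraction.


Step 1: By Revenue Equivalence, expected revenue = b*(n-1)/(n+1)
Step 2: Substituting n = 12, b = 36
Step 3: Revenue = 36*(12-1)/(12+1) = 36*11/13
Step 4: Revenue = 396/13

396/13


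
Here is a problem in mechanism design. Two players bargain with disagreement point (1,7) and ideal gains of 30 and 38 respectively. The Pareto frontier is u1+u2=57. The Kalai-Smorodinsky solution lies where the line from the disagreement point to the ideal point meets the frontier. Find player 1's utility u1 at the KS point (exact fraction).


Step 1: At the KS point, (u1-d1)/r1 = (u2-d2)/r2 = t and u1+u2 = 57
Step 2: u1 = d1 + r1*t and u2 = d2 + r2*t, so (d1 + r1*t) + (d2 + r2*t) = 57
Step 3: t = (57 - 1 - 7)/(30 + 38) = 49/68
Step 4: u1 = d1 + r1*t = 1 + 30 * 49/68 = 769/34
Step 5: (Check: u2 = d2 + r2*t = 1169/34; u1+u2 = 769/34 + 1169/34 = 57, on the frontier.)

769/34


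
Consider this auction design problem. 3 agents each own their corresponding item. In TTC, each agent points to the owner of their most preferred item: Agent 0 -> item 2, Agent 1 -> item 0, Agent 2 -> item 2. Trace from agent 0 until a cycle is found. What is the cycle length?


Step 1: Trace the pointer graph from agent 0: 0 -> 2 -> 2
Step 2: A cycle is detected when we revisit agent 2
Step 3: The cycle is: 2 -> 2
Step 4: Cycle length = 1

1


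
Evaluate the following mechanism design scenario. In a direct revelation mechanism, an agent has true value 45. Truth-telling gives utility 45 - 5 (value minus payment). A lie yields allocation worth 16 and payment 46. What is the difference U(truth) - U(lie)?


Step 1: U(truth) = value - payment = 45 - 5 = 40
Step 2: U(lie) = allocation - payment = 16 - 46 = -30
Step 3: IC gap = 40 - (-30) = 70

70


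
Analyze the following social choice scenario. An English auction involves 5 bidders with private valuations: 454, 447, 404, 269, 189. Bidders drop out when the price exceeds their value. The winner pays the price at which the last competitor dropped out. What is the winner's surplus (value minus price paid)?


Step 1: Identify the highest value: 454
Step 2: Identify the second-highest value: 447
Step 3: The final price = second-highest value = 447
Step 4: Surplus = 454 - 447 = 7

7


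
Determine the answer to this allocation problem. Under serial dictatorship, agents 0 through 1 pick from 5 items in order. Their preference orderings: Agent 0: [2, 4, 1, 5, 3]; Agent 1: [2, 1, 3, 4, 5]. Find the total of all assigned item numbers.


Step 1: Agent 0 picks item 2
Step 2: Agent 1 picks item 1
Step 3: Sum = 2 + 1 = 3

3


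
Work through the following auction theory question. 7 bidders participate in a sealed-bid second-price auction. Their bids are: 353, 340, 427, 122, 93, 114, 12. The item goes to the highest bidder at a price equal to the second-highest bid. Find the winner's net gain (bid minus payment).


Step 1: Sort bids in descending order: 427, 353, 340, 122, 114, 93, 12
Step 2: The winning bid is the highest: 427
Step 3: The payment equals the second-highest bid: 353
Step 4: Surplus = winner's bid - payment = 427 - 353 = 74

74


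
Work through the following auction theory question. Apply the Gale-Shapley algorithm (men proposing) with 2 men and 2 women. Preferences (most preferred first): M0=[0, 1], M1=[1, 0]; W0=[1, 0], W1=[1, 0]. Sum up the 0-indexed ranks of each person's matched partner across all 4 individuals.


Step 1: Run Gale-Shapley (men propose, women hold best offer):
  M0 proposes to W0; she accepts
  M1 proposes to W1; she accepts
Step 2: Final matching: W0-M0, W1-M1
Step 3: 0-indexed ranks (man's rank of his match, then woman's): 0 + 1 + 0 + 0
Step 4: Total rank sum = 1

1


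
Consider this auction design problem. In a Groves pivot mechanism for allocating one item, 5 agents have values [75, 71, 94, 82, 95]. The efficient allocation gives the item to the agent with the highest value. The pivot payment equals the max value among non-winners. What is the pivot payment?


Step 1: The efficient winner is agent 4 with value 95
Step 2: Other agents' values: [75, 71, 94, 82]
Step 3: Pivot payment = max(others) = 94
Step 4: The winner pays 94

94


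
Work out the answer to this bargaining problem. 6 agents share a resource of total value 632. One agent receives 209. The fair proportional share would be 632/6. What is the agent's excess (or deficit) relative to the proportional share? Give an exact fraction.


Step 1: Proportional share = 632/6 = 316/3
Step 2: Agent's actual allocation = 209
Step 3: Excess = 209 - 316/3 = 311/3

311/3


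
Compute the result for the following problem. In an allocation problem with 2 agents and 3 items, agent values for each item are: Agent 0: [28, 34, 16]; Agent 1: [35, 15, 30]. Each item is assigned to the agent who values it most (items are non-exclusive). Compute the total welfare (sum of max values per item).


Step 1: For each item, find the maximum value among all agents.
Step 2: Item 0 -> Agent 1 (value 35)
Step 3: Item 1 -> Agent 0 (value 34)
Step 4: Item 2 -> Agent 1 (value 30)
Step 5: Total welfare = 35 + 34 + 30 = 99

99


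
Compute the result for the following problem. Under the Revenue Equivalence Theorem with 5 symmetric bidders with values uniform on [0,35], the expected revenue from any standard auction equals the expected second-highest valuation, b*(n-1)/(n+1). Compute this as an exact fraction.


Step 1: By Revenue Equivalence, expected revenue = b*(n-1)/(n+1)
Step 2: Substituting n = 5, b = 35
Step 3: Revenue = 35*(5-1)/(5+1) = 35*4/6
Step 4: Revenue = 140/6 = 70/3

70/3


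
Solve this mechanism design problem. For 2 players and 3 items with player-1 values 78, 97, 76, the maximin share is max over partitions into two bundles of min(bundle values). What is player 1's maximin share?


Step 1: Item values = 78, 97, 76
Step 2: Enumerate all 2-bundle partitions and take the smaller bundle:
  Partition 1: {78} vs {97,76} -> bundles 78, 173; min = 78
  Partition 2: {97} vs {78,76} -> bundles 97, 154; min = 97
  Partition 3: {76} vs {78,97} -> bundles 76, 175; min = 76
Step 3: MMS = max(78, 97, 76) = 97

97


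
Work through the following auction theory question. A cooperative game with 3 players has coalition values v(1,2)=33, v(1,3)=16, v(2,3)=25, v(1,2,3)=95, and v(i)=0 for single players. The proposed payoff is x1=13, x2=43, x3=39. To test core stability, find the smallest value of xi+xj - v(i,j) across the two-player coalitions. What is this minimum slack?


Step 1: Slack for coalition (1,2): x1+x2 - v12 = 56 - 33 = 23
Step 2: Slack for coalition (1,3): x1+x3 - v13 = 52 - 16 = 36
Step 3: Slack for coalition (2,3): x2+x3 - v23 = 82 - 25 = 57
Step 4: Minimum slack = min(23, 36, 57) = 23, attained by (1,2); no pair can gain by deviating, so the allocation is in the core

23


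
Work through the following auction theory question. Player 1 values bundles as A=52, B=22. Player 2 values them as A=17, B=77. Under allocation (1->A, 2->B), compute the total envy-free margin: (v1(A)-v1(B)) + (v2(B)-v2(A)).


Step 1: Player 1's margin = v1(A) - v1(B) = 52 - 22 = 30
Step 2: Player 2's margin = v2(B) - v2(A) = 77 - 17 = 60
Step 3: Total margin = 30 + 60 = 90

90


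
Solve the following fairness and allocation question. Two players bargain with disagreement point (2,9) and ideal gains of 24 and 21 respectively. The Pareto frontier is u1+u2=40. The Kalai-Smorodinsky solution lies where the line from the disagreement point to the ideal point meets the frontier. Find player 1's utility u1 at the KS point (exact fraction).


Step 1: At the KS point, (u1-d1)/r1 = (u2-d2)/r2 = t and u1+u2 = 40
Step 2: u1 = d1 + r1*t and u2 = d2 + r2*t, so (d1 + r1*t) + (d2 + r2*t) = 40
Step 3: t = (40 - 2 - 9)/(24 + 21) = 29/45
Step 4: u1 = d1 + r1*t = 2 + 24 * 29/45 = 262/15
Step 5: (Check: u2 = d2 + r2*t = 338/15; u1+u2 = 262/15 + 338/15 = 40, on the frontier.)

262/15


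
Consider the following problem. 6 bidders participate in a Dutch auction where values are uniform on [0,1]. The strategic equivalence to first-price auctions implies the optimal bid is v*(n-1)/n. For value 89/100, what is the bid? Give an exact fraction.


Step 1: Dutch auctions are strategically equivalent to first-price auctions
Step 2: The equilibrium bid is b(v) = v*(n-1)/n
Step 3: b = 89/100 * 5/6
Step 4: b = 89/120

89/120


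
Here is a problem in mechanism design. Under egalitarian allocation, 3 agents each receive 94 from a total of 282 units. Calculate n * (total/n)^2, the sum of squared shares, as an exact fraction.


Step 1: Each agent's share = 282/3 = 94
Step 2: Square of each share = (94)^2 = 8836
Step 3: Sum of squares = 3 * 8836 = 26508

26508


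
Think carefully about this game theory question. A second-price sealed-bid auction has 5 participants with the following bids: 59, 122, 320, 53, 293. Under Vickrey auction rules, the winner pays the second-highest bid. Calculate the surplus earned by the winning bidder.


Step 1: Sort bids in descending order: 320, 293, 122, 59, 53
Step 2: The winning bid is the highest: 320
Step 3: The payment equals the second-highest bid: 293
Step 4: Surplus = winner's bid - payment = 320 - 293 = 27

27


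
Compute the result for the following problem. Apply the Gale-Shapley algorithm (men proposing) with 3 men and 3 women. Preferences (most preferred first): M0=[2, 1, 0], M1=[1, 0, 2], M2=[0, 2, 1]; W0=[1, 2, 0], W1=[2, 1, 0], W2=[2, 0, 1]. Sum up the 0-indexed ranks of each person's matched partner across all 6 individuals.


Step 1: Run Gale-Shapley (men propose, women hold best offer):
  M0 proposes to W2; she accepts
  M1 proposes to W1; she accepts
  M2 proposes to W0; she accepts
Step 2: Final matching: W0-M2, W1-M1, W2-M0
Step 3: 0-indexed ranks (man's rank of his match, then woman's): 0 + 1 + 0 + 1 + 0 + 1
Step 4: Total rank sum = 3

3


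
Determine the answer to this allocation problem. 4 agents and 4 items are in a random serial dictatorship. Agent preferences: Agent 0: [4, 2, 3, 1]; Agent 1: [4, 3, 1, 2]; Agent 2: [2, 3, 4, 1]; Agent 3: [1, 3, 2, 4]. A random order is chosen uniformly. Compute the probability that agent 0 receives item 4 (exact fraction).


Step 1: Agent 0 wants item 4
Step 2: There are 24 possible orderings of agents
Step 3: In 12 orderings, agent 0 gets item 4
Step 4: Probability = 12/24 = 1/2

1/2


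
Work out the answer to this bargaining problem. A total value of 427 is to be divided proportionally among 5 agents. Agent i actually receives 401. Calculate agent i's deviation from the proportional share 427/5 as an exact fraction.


Step 1: Proportional share = 427/5
Step 2: Agent's actual allocation = 401
Step 3: Excess = 401 - 427/5 = 1578/5

1578/5


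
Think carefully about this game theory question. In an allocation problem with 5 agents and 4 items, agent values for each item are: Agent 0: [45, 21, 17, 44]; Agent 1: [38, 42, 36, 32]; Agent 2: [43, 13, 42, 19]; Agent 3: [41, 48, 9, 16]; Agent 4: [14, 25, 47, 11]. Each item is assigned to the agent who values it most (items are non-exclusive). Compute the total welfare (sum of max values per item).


Step 1: For each item, find the maximum value among all agents.
Step 2: Item 0 -> Agent 0 (value 45)
Step 3: Item 1 -> Agent 3 (value 48)
Step 4: Item 2 -> Agent 4 (value 47)
Step 5: Item 3 -> Agent 0 (value 44)
Step 6: Total welfare = 45 + 48 + 47 + 44 = 184

184


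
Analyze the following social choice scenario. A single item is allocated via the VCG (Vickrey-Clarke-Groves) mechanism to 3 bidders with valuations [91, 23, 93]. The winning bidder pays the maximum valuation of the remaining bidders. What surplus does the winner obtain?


Step 1: The winner is the agent with the highest value: agent 2 with value 93
Step 2: Values of other agents: [91, 23]
Step 3: VCG payment = max of others' values = 91
Step 4: Surplus = 93 - 91 = 2

2


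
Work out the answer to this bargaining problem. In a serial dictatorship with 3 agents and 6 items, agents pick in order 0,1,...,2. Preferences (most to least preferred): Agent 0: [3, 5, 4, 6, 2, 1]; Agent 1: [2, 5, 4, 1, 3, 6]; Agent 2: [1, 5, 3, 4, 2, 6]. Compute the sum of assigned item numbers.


Step 1: Agent 0 picks item 3
Step 2: Agent 1 picks item 2
Step 3: Agent 2 picks item 1
Step 4: Sum = 3 + 2 + 1 = 6

6


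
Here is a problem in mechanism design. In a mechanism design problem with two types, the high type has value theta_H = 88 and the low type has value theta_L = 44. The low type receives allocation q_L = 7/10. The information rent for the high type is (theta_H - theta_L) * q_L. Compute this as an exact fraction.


Step 1: theta_H - theta_L = 88 - 44 = 44
Step 2: Information rent = (theta_H - theta_L) * q_L
Step 3: = 44 * 7/10
Step 4: = 154/5

154/5


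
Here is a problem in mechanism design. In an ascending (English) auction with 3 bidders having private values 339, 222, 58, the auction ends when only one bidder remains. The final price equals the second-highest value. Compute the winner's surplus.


Step 1: Identify the highest value: 339
Step 2: Identify the second-highest value: 222
Step 3: The final price = second-highest value = 222
Step 4: Surplus = 339 - 222 = 117

117


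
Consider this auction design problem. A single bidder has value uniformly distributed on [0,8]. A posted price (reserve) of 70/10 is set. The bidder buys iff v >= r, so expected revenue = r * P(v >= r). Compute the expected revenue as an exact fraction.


Step 1: Posted price r = 7, value support [0,8]
Step 2: P(v >= r) = (8 - 7)/8 = 1/8
Step 3: Expected revenue = r * P(v >= r) = 7 * 1/8
Step 4: Revenue = 7/8

7/8


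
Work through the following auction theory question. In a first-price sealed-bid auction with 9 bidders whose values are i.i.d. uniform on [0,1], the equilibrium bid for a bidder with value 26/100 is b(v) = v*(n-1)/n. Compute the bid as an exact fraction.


Step 1: The symmetric BNE bidding function is b(v) = v * (n-1) / n
Step 2: Substitute v = 13/50 and n = 9
Step 3: b = 13/50 * 8/9
Step 4: b = 52/225

52/225


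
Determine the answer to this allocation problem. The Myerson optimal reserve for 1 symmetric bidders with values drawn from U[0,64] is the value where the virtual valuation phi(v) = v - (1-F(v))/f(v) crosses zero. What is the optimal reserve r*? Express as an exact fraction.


Step 1: For U[0,64], F(v) = v/64 and f(v) = 1/64
Step 2: phi(v) = v - (1 - v/64)/(1/64) = v - (64 - v) = 2v - 64
Step 3: Set phi(r*) = 0: 2r* - 64 = 0
Step 4: r* = 64/2 = 32 (the number of bidders n = 1 does not enter)

32


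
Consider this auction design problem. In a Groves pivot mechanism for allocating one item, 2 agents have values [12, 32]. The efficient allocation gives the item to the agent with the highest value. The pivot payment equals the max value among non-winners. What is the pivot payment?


Step 1: The efficient winner is agent 1 with value 32
Step 2: Other agents' values: [12]
Step 3: Pivot payment = max(others) = 12
Step 4: The winner pays 12

12


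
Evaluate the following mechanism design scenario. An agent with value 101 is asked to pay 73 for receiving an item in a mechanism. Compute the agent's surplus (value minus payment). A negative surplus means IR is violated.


Step 1: Surplus = value - payment = 101 - 73 = 28
Step 2: IR is satisfied (surplus >= 0)

28


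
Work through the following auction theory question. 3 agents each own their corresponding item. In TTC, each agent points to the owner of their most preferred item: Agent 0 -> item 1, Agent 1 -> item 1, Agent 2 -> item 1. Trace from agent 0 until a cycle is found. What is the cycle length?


Step 1: Trace the pointer graph from agent 0: 0 -> 1 -> 1
Step 2: A cycle is detected when we revisit agent 1
Step 3: The cycle is: 1 -> 1
Step 4: Cycle length = 1

1


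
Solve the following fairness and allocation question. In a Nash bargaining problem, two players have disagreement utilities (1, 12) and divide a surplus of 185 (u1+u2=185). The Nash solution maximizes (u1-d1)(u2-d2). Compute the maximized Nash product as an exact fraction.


Step 1: The Nash solution splits surplus symmetrically above the disagreement point
Step 2: u1 = (total + d1 - d2)/2 = (185 + 1 - 12)/2 = 87
Step 3: u2 = (total - d1 + d2)/2 = (185 - 1 + 12)/2 = 98
Step 4: Nash product = (87 - 1) * (98 - 12)
Step 5: = 86 * 86 = 7396

7396


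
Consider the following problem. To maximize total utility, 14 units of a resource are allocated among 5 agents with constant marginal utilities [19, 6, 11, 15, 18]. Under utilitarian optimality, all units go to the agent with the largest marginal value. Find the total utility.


Step 1: The marginal utilities are [19, 6, 11, 15, 18]
Step 2: The highest marginal utility is 19
Step 3: All 14 units go to that agent
Step 4: Total utility = 19 * 14 = 266

266


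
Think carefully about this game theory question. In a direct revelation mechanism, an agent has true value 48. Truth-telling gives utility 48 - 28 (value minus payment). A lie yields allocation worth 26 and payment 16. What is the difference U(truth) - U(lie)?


Step 1: U(truth) = value - payment = 48 - 28 = 20
Step 2: U(lie) = allocation - payment = 26 - 16 = 10
Step 3: IC gap = 20 - 10 = 10

10


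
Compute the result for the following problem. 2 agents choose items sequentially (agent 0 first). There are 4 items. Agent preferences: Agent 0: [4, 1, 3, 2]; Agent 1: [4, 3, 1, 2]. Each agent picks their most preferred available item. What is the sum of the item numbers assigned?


Step 1: Agent 0 picks item 4
Step 2: Agent 1 picks item 3
Step 3: Sum = 4 + 3 = 7

7


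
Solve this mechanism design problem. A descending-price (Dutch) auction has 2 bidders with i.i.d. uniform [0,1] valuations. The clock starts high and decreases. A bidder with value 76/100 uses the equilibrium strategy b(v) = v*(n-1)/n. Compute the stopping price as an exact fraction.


Step 1: Dutch auctions are strategically equivalent to first-price auctions
Step 2: The equilibrium bid is b(v) = v*(n-1)/n
Step 3: b = 19/25 * 1/2
Step 4: b = 19/50

19/50


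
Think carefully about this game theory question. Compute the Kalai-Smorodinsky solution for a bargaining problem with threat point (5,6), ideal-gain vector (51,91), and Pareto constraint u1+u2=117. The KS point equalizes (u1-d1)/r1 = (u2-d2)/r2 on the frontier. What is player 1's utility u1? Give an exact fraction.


Step 1: At the KS point, (u1-d1)/r1 = (u2-d2)/r2 = t and u1+u2 = 117
Step 2: u1 = d1 + r1*t and u2 = d2 + r2*t, so (d1 + r1*t) + (d2 + r2*t) = 117
Step 3: t = (117 - 5 - 6)/(51 + 91) = 106/142 = 53/71
Step 4: u1 = d1 + r1*t = 5 + 51 * 53/71 = 3058/71
Step 5: (Check: u2 = d2 + r2*t = 5249/71; u1+u2 = 3058/71 + 5249/71 = 117, on the frontier.)

3058/71


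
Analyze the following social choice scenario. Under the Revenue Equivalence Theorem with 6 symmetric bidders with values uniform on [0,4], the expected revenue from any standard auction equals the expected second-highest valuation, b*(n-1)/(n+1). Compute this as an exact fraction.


Step 1: By Revenue Equivalence, expected revenue = b*(n-1)/(n+1)
Step 2: Substituting n = 6, b = 4
Step 3: Revenue = 4*(6-1)/(6+1) = 4*5/7
Step 4: Revenue = 20/7

20/7


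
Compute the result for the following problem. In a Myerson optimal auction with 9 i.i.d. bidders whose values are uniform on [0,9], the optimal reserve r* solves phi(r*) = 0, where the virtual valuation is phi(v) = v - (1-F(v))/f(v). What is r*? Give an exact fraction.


Step 1: For U[0,9], F(v) = v/9 and f(v) = 1/9
Step 2: phi(v) = v - (1 - v/9)/(1/9) = v - (9 - v) = 2v - 9
Step 3: Set phi(r*) = 0: 2r* - 9 = 0
Step 4: r* = 9/2 (the number of bidders n = 9 does not enter)

9/2


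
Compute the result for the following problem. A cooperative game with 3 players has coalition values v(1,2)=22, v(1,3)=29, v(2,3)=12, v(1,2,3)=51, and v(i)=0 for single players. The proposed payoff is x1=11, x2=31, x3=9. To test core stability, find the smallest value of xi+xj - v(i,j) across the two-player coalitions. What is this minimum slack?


Step 1: Slack for coalition (1,2): x1+x2 - v12 = 42 - 22 = 20
Step 2: Slack for coalition (1,3): x1+x3 - v13 = 20 - 29 = -9
Step 3: Slack for coalition (2,3): x2+x3 - v23 = 40 - 12 = 28
Step 4: Minimum slack = min(20, -9, 28) = -9, attained by (1,3); coalition (1,3) can block (slack < 0), so the allocation is not in the core

-9


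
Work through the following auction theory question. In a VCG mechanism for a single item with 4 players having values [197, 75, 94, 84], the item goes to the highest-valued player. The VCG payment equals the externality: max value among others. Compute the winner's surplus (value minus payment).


Step 1: The winner is the agent with the highest value: agent 0 with value 197
Step 2: Values of other agents: [75, 94, 84]
Step 3: VCG payment = max of others' values = 94
Step 4: Surplus = 197 - 94 = 103

103


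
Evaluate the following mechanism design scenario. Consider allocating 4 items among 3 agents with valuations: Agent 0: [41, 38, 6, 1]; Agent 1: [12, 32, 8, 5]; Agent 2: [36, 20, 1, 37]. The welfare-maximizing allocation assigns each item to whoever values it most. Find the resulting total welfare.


Step 1: For each item, find the maximum value among all agents.
Step 2: Item 0 -> Agent 0 (value 41)
Step 3: Item 1 -> Agent 0 (value 38)
Step 4: Item 2 -> Agent 1 (value 8)
Step 5: Item 3 -> Agent 2 (value 37)
Step 6: Total welfare = 41 + 38 + 8 + 37 = 124

124


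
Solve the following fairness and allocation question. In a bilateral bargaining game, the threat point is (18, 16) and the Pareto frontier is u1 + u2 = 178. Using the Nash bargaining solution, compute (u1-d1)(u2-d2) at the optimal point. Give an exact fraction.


Step 1: The Nash solution splits surplus symmetrically above the disagreement point
Step 2: u1 = (total + d1 - d2)/2 = (178 + 18 - 16)/2 = 90
Step 3: u2 = (total - d1 + d2)/2 = (178 - 18 + 16)/2 = 88
Step 4: Nash product = (90 - 18) * (88 - 16)
Step 5: = 72 * 72 = 5184

5184


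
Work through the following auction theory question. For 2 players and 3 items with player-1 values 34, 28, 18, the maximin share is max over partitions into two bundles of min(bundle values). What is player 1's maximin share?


Step 1: Item values = 34, 28, 18
Step 2: Enumerate all 2-bundle partitions and take the smaller bundle:
  Partition 1: {34} vs {28,18} -> bundles 34, 46; min = 34
  Partition 2: {28} vs {34,18} -> bundles 28, 52; min = 28
  Partition 3: {18} vs {34,28} -> bundles 18, 62; min = 18
Step 3: MMS = max(34, 28, 18) = 34

34


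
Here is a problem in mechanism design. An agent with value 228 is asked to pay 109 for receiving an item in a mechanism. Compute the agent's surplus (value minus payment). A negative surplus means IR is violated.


Step 1: Surplus = value - payment = 228 - 109 = 119
Step 2: IR is satisfied (surplus >= 0)

119


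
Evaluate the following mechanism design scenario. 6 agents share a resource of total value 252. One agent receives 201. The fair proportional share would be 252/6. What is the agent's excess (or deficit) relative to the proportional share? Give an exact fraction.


Step 1: Proportional share = 252/6 = 42
Step 2: Agent's actual allocation = 201
Step 3: Excess = 201 - 42 = 159

159


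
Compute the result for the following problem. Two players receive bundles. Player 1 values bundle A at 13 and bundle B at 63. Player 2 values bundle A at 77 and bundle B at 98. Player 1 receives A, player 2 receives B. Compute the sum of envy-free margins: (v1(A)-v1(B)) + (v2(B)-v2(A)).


Step 1: Player 1's margin = v1(A) - v1(B) = 13 - 63 = -50
Step 2: Player 2's margin = v2(B) - v2(A) = 98 - 77 = 21
Step 3: Total margin = -50 + 21 = -29

-29


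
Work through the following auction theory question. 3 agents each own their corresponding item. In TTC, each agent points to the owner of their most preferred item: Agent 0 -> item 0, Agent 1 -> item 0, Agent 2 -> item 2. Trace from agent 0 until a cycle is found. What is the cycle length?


Step 1: Trace the pointer graph from agent 0: 0 -> 0
Step 2: A cycle is detected when we revisit agent 0
Step 3: The cycle is: 0 -> 0
Step 4: Cycle length = 1

1


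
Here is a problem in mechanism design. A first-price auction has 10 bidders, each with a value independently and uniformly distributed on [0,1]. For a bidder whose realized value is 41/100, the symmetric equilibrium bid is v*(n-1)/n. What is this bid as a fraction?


Step 1: The symmetric BNE bidding function is b(v) = v * (n-1) / n
Step 2: Substitute v = 41/100 and n = 10
Step 3: b = 41/100 * 9/10
Step 4: b = 369/1000

369/1000


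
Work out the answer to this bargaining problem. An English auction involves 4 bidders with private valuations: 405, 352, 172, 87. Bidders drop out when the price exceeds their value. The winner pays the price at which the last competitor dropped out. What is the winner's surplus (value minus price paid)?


Step 1: Identify the highest value: 405
Step 2: Identify the second-highest value: 352
Step 3: The final price = second-highest value = 352
Step 4: Surplus = 405 - 352 = 53

53


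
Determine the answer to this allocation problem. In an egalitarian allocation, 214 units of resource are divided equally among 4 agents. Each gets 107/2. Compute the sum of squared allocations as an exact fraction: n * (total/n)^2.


Step 1: Each agent's share = 214/4 = 107/2
Step 2: Square of each share = (107/2)^2 = 11449/4
Step 3: Sum of squares = 4 * 11449/4 = 11449

11449


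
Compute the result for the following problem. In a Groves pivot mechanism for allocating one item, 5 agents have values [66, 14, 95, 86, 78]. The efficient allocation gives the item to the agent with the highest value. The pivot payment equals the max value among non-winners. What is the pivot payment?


Step 1: The efficient winner is agent 2 with value 95
Step 2: Other agents' values: [66, 14, 86, 78]
Step 3: Pivot payment = max(others) = 86
Step 4: The winner pays 86

86
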